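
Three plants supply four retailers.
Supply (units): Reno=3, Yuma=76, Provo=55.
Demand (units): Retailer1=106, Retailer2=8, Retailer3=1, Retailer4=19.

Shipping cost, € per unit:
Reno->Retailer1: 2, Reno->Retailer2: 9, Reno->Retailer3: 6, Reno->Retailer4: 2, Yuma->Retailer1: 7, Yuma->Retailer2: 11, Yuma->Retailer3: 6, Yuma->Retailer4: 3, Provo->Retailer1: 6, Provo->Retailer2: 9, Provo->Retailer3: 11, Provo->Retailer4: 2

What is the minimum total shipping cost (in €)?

815

An optimal shipping plan:
  Reno→Retailer1: 3 × €2 = €6
  Yuma→Retailer1: 75 × €7 = €525
  Yuma→Retailer3: 1 × €6 = €6
  Provo→Retailer1: 28 × €6 = €168
  Provo→Retailer2: 8 × €9 = €72
  Provo→Retailer4: 19 × €2 = €38
Total = 6 + 525 + 6 + 168 + 72 + 38 = €815.
(Supply check: Reno ships 3; Yuma ships 76; Provo ships 55.)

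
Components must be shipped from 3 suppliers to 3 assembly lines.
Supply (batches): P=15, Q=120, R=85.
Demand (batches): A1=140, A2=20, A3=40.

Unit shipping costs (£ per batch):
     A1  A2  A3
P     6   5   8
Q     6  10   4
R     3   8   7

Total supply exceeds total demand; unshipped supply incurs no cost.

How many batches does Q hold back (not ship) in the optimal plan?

20

An optimal plan:
  P–A2: 15 × £5 = £75
  Q–A1: 55 × £6 = £330
  Q–A2: 5 × £10 = £50
  Q–A3: 40 × £4 = £160
  R–A1: 85 × £3 = £255
Total cost = £870.
Q ships 100 of its 120, leaving 20.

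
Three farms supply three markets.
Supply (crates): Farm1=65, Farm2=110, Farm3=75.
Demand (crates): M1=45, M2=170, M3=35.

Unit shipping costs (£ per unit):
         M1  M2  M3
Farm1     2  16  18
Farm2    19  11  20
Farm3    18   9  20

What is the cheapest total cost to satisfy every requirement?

Optimal allocation:
  Farm1→M1: 45 crates
  Farm1→M3: 20 crates
  Farm2→M2: 95 crates
  Farm2→M3: 15 crates
  Farm3→M2: 75 crates
Total cost = £2470.
(Supply check: Farm1 ships 65; Farm2 ships 110; Farm3 ships 75.)

2470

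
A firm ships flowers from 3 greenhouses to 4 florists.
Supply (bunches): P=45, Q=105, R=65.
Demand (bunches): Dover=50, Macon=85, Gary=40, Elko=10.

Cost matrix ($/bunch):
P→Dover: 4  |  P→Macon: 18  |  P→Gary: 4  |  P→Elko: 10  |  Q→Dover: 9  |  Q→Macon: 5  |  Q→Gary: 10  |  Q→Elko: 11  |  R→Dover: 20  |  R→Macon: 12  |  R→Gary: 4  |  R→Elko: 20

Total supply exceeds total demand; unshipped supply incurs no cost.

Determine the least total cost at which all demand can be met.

One minimum-cost allocation:
  P–Dover: 45 × $4 = $180
  Q–Dover: 5 × $9 = $45
  Q–Macon: 85 × $5 = $425
  Q–Elko: 10 × $11 = $110
  R–Gary: 40 × $4 = $160
Total = 180 + 45 + 425 + 110 + 160 = $920.

920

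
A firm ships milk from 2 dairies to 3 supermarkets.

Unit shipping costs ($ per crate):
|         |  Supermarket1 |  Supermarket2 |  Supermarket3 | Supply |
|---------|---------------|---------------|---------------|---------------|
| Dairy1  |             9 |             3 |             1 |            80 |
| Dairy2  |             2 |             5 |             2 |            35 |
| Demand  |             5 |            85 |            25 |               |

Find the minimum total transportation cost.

325

A cheapest plan:
  Dairy1 to Supermarket2: 80 × $3 = $240
  Dairy2 to Supermarket1: 5 × $2 = $10
  Dairy2 to Supermarket2: 5 × $5 = $25
  Dairy2 to Supermarket3: 25 × $2 = $50
Total = 240 + 10 + 25 + 50 = $325.
(Supply check: Dairy1 ships 80; Dairy2 ships 35.)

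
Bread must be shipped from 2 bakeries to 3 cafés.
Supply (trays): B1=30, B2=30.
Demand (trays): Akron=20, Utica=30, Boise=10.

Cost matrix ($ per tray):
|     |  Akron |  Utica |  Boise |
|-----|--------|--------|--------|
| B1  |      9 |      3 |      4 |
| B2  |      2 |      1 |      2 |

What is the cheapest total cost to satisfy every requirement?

150

Optimal allocation:
  B1->Utica: 20 × $3 = $60
  B1->Boise: 10 × $4 = $40
  B2->Akron: 20 × $2 = $40
  B2->Utica: 10 × $1 = $10
Total = 60 + 40 + 40 + 10 = $150.
(Supply check: B1 ships 30; B2 ships 30.)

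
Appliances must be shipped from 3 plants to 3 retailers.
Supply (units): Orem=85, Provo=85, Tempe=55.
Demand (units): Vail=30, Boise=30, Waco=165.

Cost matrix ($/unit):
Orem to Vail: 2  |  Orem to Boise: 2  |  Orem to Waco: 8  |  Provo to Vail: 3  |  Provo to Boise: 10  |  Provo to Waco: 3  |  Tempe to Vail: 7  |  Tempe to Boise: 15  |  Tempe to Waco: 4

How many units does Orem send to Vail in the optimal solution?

30

Solving gives:
  Orem to Vail: 30 units
  Orem to Boise: 30 units
  Orem to Waco: 25 units
  Provo to Waco: 85 units
  Tempe to Waco: 55 units
Total cost = $795.
So Orem→Vail carries 30 units.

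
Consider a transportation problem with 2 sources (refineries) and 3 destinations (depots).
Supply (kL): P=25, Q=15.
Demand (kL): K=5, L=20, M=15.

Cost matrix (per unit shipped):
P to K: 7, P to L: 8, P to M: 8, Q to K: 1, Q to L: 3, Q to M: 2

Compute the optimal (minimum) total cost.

225

An optimal shipping plan:
  P->K: 5 × 7 = 35
  P->L: 20 × 8 = 160
  Q->M: 15 × 2 = 30
Total = 35 + 160 + 30 = 225.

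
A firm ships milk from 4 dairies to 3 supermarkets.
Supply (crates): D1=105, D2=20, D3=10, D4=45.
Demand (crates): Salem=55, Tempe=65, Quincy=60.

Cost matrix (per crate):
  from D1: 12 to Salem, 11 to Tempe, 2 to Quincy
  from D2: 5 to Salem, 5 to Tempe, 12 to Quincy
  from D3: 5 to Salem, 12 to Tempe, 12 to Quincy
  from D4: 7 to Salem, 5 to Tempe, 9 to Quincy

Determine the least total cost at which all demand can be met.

1015

A cheapest plan:
  D1→Salem: 25 × 12 = 300
  D1→Tempe: 20 × 11 = 220
  D1→Quincy: 60 × 2 = 120
  D2→Salem: 20 × 5 = 100
  D3→Salem: 10 × 5 = 50
  D4→Tempe: 45 × 5 = 225
Total = 300 + 220 + 120 + 100 + 50 + 225 = 1015.
(Supply check: D1 ships 105; D2 ships 20; D3 ships 10; D4 ships 45.)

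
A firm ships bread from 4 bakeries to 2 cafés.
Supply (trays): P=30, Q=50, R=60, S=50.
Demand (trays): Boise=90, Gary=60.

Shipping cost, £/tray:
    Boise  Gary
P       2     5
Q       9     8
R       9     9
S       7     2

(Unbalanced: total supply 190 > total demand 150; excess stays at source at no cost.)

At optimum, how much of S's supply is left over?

An optimal plan:
  P->Boise: 30 × £2 = £60
  Q->Gary: 10 × £8 = £80
  R->Boise: 60 × £9 = £540
  S->Gary: 50 × £2 = £100
Total cost = £780.
S ships 50 of its 50, leaving 0.

0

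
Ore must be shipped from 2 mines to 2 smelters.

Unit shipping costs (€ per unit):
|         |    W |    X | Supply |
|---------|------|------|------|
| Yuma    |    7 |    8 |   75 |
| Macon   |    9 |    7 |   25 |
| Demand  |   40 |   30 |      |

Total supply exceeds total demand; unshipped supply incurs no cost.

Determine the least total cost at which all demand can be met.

495

An optimal shipping plan:
  Yuma→W: 40 × €7 = €280
  Yuma→X: 5 × €8 = €40
  Macon→X: 25 × €7 = €175
Total = 280 + 40 + 175 = €495.
(Supply check: Yuma ships 45; Macon ships 25.)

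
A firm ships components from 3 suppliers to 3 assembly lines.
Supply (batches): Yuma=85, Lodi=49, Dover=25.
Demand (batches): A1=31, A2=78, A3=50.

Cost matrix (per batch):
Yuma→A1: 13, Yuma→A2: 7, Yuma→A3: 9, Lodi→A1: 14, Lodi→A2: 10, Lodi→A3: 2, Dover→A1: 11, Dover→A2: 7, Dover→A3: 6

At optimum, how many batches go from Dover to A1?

The minimum-cost plan:
  Yuma->A1: 7 × 13 = 91
  Yuma->A2: 78 × 7 = 546
  Lodi->A3: 49 × 2 = 98
  Dover->A1: 24 × 11 = 264
  Dover->A3: 1 × 6 = 6
Total cost = 1005.
So Dover→A1 carries 24 batches.

24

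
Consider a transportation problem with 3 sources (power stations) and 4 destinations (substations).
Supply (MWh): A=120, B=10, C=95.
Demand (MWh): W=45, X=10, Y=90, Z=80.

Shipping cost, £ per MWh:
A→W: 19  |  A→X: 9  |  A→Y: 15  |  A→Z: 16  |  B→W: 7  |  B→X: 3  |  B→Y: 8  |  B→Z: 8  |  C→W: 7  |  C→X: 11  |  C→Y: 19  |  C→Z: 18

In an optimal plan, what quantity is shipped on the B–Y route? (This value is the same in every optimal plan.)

0

The minimum-cost plan:
  A to X: 10 × £9 = £90
  A to Y: 90 × £15 = £1350
  A to Z: 20 × £16 = £320
  B to Z: 10 × £8 = £80
  C to W: 45 × £7 = £315
  C to Z: 50 × £18 = £900
Total cost = £3055.
The route B→Y is not used.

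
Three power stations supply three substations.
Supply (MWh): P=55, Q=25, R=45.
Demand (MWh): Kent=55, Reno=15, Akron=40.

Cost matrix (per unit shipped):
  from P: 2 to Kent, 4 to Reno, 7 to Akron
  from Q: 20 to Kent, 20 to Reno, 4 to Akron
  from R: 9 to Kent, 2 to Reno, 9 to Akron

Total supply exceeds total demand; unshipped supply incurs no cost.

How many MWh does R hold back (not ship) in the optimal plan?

Minimum-cost shipments:
  P->Kent: 55 MWh
  Q->Akron: 25 MWh
  R->Reno: 15 MWh
  R->Akron: 15 MWh
Total cost = 375.
R ships 30 of its 45, leaving 15.

15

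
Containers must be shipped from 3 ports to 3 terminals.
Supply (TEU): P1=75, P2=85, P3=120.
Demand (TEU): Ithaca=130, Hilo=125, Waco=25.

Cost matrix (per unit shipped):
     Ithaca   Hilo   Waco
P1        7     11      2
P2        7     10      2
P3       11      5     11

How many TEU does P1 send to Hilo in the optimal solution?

0

The minimum-cost plan:
  P1->Ithaca: 50 × 7 = 350
  P1->Waco: 25 × 2 = 50
  P2->Ithaca: 80 × 7 = 560
  P2->Hilo: 5 × 10 = 50
  P3->Hilo: 120 × 5 = 600
Total cost = 1610.
The route P1→Hilo is not used.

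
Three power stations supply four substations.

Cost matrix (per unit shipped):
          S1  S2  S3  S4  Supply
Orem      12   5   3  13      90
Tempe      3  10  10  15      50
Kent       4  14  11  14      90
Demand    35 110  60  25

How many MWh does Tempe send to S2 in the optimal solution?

50

Optimal shipments:
  Orem–S2: 60 × 5 = 300
  Orem–S3: 30 × 3 = 90
  Tempe–S2: 50 × 10 = 500
  Kent–S1: 35 × 4 = 140
  Kent–S3: 30 × 11 = 330
  Kent–S4: 25 × 14 = 350
Total cost = 1710.
So Tempe→S2 carries 50 MWh.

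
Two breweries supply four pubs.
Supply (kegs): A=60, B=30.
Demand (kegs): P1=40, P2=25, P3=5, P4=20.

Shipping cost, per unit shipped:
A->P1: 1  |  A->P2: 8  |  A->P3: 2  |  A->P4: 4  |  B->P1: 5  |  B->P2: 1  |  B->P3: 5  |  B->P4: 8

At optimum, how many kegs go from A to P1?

Solving gives:
  A–P1: 40 × 1 = 40
  A–P4: 20 × 4 = 80
  B–P2: 25 × 1 = 25
  B–P3: 5 × 5 = 25
Total cost = 170.
So A→P1 carries 40 kegs.

40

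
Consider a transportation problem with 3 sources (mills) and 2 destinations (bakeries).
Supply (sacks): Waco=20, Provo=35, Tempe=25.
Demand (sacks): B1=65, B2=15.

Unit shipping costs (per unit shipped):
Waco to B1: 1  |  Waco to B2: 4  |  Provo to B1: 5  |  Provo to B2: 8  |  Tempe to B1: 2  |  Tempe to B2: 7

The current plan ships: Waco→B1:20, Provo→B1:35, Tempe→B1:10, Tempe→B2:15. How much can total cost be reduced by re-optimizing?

30

Current plan cost = 20·1 + 35·5 + 10·2 + 15·7 = 320.
Optimal plan:
  Waco→B1: 5 × 1 = 5
  Waco→B2: 15 × 4 = 60
  Provo→B1: 35 × 5 = 175
  Tempe→B1: 25 × 2 = 50
Optimal cost = 290.
Saving = 320 − 290 = 30.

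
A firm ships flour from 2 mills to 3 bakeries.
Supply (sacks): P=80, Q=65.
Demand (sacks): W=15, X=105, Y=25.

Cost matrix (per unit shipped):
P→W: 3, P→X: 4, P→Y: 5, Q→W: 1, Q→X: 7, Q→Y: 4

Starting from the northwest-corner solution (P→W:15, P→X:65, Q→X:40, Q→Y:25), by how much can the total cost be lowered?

Current plan cost = 15·3 + 65·4 + 40·7 + 25·4 = 685.
Optimal plan:
  P–X: 80 × 4 = 320
  Q–W: 15 × 1 = 15
  Q–X: 25 × 7 = 175
  Q–Y: 25 × 4 = 100
Optimal cost = 610.
Saving = 685 − 610 = 75.

75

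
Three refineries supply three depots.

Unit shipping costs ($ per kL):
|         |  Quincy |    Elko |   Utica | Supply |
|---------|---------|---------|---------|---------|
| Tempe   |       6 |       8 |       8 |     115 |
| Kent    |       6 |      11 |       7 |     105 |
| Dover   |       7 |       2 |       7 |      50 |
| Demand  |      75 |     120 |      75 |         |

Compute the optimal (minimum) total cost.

A cheapest plan:
  Tempe–Quincy: 45 kL
  Tempe–Elko: 70 kL
  Kent–Quincy: 30 kL
  Kent–Utica: 75 kL
  Dover–Elko: 50 kL
Total cost = $1635.

1635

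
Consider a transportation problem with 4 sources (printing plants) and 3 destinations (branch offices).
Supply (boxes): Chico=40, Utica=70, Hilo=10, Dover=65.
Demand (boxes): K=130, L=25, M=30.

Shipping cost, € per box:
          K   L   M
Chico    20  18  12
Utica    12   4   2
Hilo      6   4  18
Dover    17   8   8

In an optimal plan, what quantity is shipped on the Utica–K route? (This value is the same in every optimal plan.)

Solving gives:
  Chico to K: 40 × €20 = €800
  Utica to K: 40 × €12 = €480
  Utica to M: 30 × €2 = €60
  Hilo to K: 10 × €6 = €60
  Dover to K: 40 × €17 = €680
  Dover to L: 25 × €8 = €200
Total cost = €2280.
So Utica→K carries 40 boxes.

40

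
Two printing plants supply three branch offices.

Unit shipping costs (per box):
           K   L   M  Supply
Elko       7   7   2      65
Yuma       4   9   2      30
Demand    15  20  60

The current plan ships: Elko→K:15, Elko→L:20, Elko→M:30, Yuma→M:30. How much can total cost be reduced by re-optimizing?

45

Current plan cost = 15·7 + 20·7 + 30·2 + 30·2 = 365.
Optimal plan:
  Elko to L: 20 × 7 = 140
  Elko to M: 45 × 2 = 90
  Yuma to K: 15 × 4 = 60
  Yuma to M: 15 × 2 = 30
Optimal cost = 320.
Saving = 365 − 320 = 45.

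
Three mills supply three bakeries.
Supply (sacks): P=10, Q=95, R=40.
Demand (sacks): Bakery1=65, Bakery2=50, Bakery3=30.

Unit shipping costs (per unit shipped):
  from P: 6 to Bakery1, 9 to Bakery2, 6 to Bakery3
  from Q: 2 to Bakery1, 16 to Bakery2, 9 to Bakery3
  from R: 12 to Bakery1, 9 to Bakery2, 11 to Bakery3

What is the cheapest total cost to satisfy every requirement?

One minimum-cost allocation:
  P→Bakery2: 10 × 9 = 90
  Q→Bakery1: 65 × 2 = 130
  Q→Bakery3: 30 × 9 = 270
  R→Bakery2: 40 × 9 = 360
Total = 90 + 130 + 270 + 360 = 850.

850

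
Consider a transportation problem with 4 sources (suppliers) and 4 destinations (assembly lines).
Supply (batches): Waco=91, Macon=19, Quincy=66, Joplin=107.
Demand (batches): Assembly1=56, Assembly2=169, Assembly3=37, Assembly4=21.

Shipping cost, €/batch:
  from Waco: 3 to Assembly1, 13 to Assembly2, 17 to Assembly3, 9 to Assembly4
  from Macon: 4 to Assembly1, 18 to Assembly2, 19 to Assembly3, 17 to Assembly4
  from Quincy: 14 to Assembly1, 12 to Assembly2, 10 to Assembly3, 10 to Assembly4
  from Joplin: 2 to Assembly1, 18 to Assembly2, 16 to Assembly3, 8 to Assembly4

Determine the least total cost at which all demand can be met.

3063

An optimal shipping plan:
  Waco→Assembly2: 91 batches
  Macon→Assembly2: 19 batches
  Quincy→Assembly2: 29 batches
  Quincy→Assembly3: 37 batches
  Joplin→Assembly1: 56 batches
  Joplin→Assembly2: 30 batches
  Joplin→Assembly4: 21 batches
Total cost = €3063.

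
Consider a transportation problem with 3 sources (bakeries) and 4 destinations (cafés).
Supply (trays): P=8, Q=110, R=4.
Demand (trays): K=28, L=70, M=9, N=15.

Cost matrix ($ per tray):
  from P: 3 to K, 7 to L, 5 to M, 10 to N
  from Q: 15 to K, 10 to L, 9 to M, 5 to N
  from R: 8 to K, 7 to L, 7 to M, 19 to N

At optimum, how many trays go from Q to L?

70

Optimal shipments:
  P–K: 8 × $3 = $24
  Q–K: 16 × $15 = $240
  Q–L: 70 × $10 = $700
  Q–M: 9 × $9 = $81
  Q–N: 15 × $5 = $75
  R–K: 4 × $8 = $32
Total cost = $1152.
So Q→L carries 70 trays.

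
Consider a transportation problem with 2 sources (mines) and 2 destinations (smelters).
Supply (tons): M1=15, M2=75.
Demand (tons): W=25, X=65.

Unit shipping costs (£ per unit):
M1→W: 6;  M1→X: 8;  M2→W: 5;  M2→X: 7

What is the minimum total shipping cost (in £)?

An optimal shipping plan:
  M1 to X: 15 × £8 = £120
  M2 to W: 25 × £5 = £125
  M2 to X: 50 × £7 = £350
Total = 120 + 125 + 350 = £595.
(Supply check: M1 ships 15; M2 ships 75.)

595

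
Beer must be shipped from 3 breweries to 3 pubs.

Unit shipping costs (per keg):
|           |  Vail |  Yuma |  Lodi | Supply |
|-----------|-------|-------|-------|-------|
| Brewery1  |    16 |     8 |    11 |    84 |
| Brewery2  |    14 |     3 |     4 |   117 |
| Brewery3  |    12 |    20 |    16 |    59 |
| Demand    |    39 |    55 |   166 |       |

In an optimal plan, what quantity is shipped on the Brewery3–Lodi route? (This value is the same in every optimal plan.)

20

Solving gives:
  Brewery1 to Yuma: 55 × 8 = 440
  Brewery1 to Lodi: 29 × 11 = 319
  Brewery2 to Lodi: 117 × 4 = 468
  Brewery3 to Vail: 39 × 12 = 468
  Brewery3 to Lodi: 20 × 16 = 320
Total cost = 2015.
So Brewery3→Lodi carries 20 kegs.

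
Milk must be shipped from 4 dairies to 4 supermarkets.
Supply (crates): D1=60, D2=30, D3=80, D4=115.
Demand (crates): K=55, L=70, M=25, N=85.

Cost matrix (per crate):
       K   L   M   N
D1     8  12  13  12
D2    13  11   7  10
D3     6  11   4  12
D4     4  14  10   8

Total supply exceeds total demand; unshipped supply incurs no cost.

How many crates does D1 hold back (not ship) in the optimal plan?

50

An optimal plan:
  D1 to L: 10 × 12 = 120
  D2 to L: 30 × 11 = 330
  D3 to K: 25 × 6 = 150
  D3 to L: 30 × 11 = 330
  D3 to M: 25 × 4 = 100
  D4 to K: 30 × 4 = 120
  D4 to N: 85 × 8 = 680
Total cost = 1830.
D1 ships 10 of its 60, leaving 50.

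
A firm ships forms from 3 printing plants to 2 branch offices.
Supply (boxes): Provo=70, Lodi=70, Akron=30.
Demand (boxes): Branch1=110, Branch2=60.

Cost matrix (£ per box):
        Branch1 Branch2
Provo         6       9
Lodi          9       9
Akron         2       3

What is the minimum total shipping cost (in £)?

1110

Optimal allocation:
  Provo–Branch1: 70 boxes
  Lodi–Branch1: 10 boxes
  Lodi–Branch2: 60 boxes
  Akron–Branch1: 30 boxes
Total cost = £1110.
(Supply check: Provo ships 70; Lodi ships 70; Akron ships 30.)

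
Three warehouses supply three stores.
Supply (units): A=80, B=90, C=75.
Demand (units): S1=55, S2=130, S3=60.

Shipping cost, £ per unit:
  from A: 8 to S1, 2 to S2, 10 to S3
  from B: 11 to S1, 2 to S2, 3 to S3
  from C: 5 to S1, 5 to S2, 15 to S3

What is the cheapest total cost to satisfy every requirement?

A cheapest plan:
  A->S2: 80 × £2 = £160
  B->S2: 30 × £2 = £60
  B->S3: 60 × £3 = £180
  C->S1: 55 × £5 = £275
  C->S2: 20 × £5 = £100
Total = 160 + 60 + 180 + 275 + 100 = £775.

775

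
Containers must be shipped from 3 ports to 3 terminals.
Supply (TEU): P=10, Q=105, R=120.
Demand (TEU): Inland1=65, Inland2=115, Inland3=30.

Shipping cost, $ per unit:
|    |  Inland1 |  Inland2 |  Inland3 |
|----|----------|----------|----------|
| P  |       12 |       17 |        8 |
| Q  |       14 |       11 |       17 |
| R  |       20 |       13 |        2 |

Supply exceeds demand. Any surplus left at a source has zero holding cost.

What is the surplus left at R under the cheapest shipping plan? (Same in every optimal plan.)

Minimum-cost shipments:
  P–Inland1: 10 TEU
  Q–Inland1: 55 TEU
  Q–Inland2: 50 TEU
  R–Inland2: 65 TEU
  R–Inland3: 30 TEU
Total cost = $2345.
R ships 95 of its 120, leaving 25.

25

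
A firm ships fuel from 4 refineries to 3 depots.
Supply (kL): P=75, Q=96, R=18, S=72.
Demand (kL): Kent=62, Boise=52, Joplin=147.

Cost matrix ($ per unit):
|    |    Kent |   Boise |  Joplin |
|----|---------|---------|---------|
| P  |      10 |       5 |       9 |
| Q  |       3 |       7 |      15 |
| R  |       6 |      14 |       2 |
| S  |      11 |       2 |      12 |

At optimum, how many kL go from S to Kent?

0

Optimal shipments:
  P–Joplin: 75 × $9 = $675
  Q–Kent: 62 × $3 = $186
  Q–Joplin: 34 × $15 = $510
  R–Joplin: 18 × $2 = $36
  S–Boise: 52 × $2 = $104
  S–Joplin: 20 × $12 = $240
Total cost = $1751.
The route S→Kent is not used.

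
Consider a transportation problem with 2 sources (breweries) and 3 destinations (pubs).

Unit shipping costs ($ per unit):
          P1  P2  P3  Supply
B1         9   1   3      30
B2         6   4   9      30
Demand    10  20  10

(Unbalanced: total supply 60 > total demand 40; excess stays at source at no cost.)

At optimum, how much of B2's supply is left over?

20

An optimal plan:
  B1 to P2: 20 × $1 = $20
  B1 to P3: 10 × $3 = $30
  B2 to P1: 10 × $6 = $60
Total cost = $110.
B2 ships 10 of its 30, leaving 20.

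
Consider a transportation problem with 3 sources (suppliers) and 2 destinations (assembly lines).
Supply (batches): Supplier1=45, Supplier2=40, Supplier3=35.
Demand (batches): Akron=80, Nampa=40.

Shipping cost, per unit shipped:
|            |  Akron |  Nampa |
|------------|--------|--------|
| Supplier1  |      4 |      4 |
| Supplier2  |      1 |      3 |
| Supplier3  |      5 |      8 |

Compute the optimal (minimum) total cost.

395

One minimum-cost allocation:
  Supplier1 to Akron: 5 × 4 = 20
  Supplier1 to Nampa: 40 × 4 = 160
  Supplier2 to Akron: 40 × 1 = 40
  Supplier3 to Akron: 35 × 5 = 175
Total = 20 + 160 + 40 + 175 = 395.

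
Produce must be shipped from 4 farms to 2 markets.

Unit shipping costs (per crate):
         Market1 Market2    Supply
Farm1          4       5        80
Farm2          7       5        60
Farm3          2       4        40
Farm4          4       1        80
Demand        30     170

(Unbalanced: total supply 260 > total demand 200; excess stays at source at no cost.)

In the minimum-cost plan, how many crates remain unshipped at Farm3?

0

Minimum-cost shipments:
  Farm1 to Market2: 80 crates
  Farm3 to Market1: 30 crates
  Farm3 to Market2: 10 crates
  Farm4 to Market2: 80 crates
Total cost = 580.
Farm3 ships 40 of its 40, leaving 0.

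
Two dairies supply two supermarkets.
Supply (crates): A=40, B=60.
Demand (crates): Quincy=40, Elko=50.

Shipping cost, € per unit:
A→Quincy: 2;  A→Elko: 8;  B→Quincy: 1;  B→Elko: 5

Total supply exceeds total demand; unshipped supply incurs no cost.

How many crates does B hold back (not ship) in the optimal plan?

0

An optimal plan:
  A to Quincy: 30 crates
  B to Quincy: 10 crates
  B to Elko: 50 crates
Total cost = €320.
B ships 60 of its 60, leaving 0.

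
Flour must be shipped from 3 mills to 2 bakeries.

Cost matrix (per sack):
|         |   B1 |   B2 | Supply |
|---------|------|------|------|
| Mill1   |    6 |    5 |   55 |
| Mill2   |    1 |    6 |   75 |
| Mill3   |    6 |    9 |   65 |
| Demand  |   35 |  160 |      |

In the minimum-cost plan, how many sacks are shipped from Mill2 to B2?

40

The minimum-cost plan:
  Mill1–B2: 55 sacks
  Mill2–B1: 35 sacks
  Mill2–B2: 40 sacks
  Mill3–B2: 65 sacks
Total cost = 1135.
So Mill2→B2 carries 40 sacks.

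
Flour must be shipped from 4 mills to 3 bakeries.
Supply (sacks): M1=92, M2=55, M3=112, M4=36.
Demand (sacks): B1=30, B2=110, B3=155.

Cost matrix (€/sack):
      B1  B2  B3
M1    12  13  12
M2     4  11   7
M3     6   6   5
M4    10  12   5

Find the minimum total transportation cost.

2249

An optimal shipping plan:
  M1 to B2: 92 × €13 = €1196
  M2 to B1: 30 × €4 = €120
  M2 to B3: 25 × €7 = €175
  M3 to B2: 18 × €6 = €108
  M3 to B3: 94 × €5 = €470
  M4 to B3: 36 × €5 = €180
Total = 1196 + 120 + 175 + 108 + 470 + 180 = €2249.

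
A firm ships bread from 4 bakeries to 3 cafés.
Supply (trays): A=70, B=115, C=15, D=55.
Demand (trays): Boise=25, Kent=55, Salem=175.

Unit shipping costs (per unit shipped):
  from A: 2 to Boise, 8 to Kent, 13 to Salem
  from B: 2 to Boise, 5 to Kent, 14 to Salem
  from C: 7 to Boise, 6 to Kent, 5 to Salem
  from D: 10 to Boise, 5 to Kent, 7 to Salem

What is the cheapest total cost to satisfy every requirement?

An optimal shipping plan:
  A to Salem: 70 × 13 = 910
  B to Boise: 25 × 2 = 50
  B to Kent: 55 × 5 = 275
  B to Salem: 35 × 14 = 490
  C to Salem: 15 × 5 = 75
  D to Salem: 55 × 7 = 385
Total = 910 + 50 + 275 + 490 + 75 + 385 = 2185.

2185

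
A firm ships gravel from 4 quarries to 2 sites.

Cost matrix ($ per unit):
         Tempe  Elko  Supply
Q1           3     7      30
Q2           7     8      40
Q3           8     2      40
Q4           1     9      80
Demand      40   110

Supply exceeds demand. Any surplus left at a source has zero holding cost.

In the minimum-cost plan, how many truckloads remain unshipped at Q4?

An optimal plan:
  Q1->Elko: 30 × $7 = $210
  Q2->Elko: 40 × $8 = $320
  Q3->Elko: 40 × $2 = $80
  Q4->Tempe: 40 × $1 = $40
Total cost = $650.
Q4 ships 40 of its 80, leaving 40.

40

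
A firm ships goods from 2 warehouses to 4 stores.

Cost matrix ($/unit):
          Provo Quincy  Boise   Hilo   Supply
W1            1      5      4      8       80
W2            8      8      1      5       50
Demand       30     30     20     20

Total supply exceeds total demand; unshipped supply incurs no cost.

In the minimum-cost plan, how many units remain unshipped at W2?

10

An optimal plan:
  W1 to Provo: 30 units
  W1 to Quincy: 30 units
  W2 to Boise: 20 units
  W2 to Hilo: 20 units
Total cost = $300.
W2 ships 40 of its 50, leaving 10.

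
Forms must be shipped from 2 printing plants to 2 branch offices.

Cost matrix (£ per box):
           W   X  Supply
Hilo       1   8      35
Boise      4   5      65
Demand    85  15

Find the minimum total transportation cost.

310

A cheapest plan:
  Hilo->W: 35 × £1 = £35
  Boise->W: 50 × £4 = £200
  Boise->X: 15 × £5 = £75
Total = 35 + 200 + 75 = £310.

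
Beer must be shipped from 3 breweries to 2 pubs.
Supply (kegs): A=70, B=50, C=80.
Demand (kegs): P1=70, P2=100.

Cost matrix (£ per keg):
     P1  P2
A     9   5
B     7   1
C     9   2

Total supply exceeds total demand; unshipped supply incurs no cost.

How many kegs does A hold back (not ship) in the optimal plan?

30

An optimal plan:
  A to P1: 40 × £9 = £360
  B to P1: 30 × £7 = £210
  B to P2: 20 × £1 = £20
  C to P2: 80 × £2 = £160
Total cost = £750.
A ships 40 of its 70, leaving 30.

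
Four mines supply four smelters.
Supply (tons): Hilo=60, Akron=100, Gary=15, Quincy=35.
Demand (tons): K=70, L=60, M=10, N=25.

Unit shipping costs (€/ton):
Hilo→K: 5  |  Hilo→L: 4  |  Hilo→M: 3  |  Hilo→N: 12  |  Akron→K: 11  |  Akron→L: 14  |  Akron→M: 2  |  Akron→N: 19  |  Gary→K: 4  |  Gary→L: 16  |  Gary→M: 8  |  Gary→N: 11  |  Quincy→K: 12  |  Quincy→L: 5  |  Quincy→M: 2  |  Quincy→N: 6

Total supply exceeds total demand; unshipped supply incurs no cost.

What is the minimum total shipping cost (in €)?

A cheapest plan:
  Hilo to K: 10 × €5 = €50
  Hilo to L: 50 × €4 = €200
  Akron to K: 45 × €11 = €495
  Akron to M: 10 × €2 = €20
  Gary to K: 15 × €4 = €60
  Quincy to L: 10 × €5 = €50
  Quincy to N: 25 × €6 = €150
Total = 50 + 200 + 495 + 20 + 60 + 50 + 150 = €1025.
(Supply check: Hilo ships 60; Akron ships 55; Gary ships 15; Quincy ships 35.)

1025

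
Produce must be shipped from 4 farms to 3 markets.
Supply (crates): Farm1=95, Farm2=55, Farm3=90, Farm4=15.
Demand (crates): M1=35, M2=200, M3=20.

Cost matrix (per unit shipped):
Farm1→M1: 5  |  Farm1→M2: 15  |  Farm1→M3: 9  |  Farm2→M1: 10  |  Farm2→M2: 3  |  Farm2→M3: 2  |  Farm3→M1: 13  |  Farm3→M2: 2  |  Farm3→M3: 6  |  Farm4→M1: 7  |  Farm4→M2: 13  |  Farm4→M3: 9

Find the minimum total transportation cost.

1495

An optimal shipping plan:
  Farm1->M1: 35 × 5 = 175
  Farm1->M2: 40 × 15 = 600
  Farm1->M3: 20 × 9 = 180
  Farm2->M2: 55 × 3 = 165
  Farm3->M2: 90 × 2 = 180
  Farm4->M2: 15 × 13 = 195
Total = 175 + 600 + 180 + 165 + 180 + 195 = 1495.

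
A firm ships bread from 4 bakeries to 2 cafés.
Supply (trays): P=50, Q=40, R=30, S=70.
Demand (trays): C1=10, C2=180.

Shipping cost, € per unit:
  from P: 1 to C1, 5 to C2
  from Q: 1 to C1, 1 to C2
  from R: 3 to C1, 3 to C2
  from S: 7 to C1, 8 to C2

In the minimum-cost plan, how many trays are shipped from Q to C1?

Solving gives:
  P->C1: 10 × €1 = €10
  P->C2: 40 × €5 = €200
  Q->C2: 40 × €1 = €40
  R->C2: 30 × €3 = €90
  S->C2: 70 × €8 = €560
Total cost = €900.
The route Q→C1 is not used.

0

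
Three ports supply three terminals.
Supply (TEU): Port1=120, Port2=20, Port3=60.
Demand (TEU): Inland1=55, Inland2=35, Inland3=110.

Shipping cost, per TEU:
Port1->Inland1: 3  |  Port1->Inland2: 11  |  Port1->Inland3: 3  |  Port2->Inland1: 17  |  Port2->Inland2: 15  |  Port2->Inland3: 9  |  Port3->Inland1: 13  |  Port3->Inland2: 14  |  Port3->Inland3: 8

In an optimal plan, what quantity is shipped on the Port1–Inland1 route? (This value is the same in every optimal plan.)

Solving gives:
  Port1–Inland1: 55 × 3 = 165
  Port1–Inland3: 65 × 3 = 195
  Port2–Inland3: 20 × 9 = 180
  Port3–Inland2: 35 × 14 = 490
  Port3–Inland3: 25 × 8 = 200
Total cost = 1230.
So Port1→Inland1 carries 55 TEU.

55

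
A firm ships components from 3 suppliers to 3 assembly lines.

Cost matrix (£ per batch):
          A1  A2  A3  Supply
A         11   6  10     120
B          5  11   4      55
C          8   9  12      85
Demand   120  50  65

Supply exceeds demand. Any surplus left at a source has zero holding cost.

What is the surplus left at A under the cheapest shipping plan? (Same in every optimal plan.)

25

An optimal plan:
  A→A2: 50 × £6 = £300
  A→A3: 45 × £10 = £450
  B→A1: 35 × £5 = £175
  B→A3: 20 × £4 = £80
  C→A1: 85 × £8 = £680
Total cost = £1685.
A ships 95 of its 120, leaving 25.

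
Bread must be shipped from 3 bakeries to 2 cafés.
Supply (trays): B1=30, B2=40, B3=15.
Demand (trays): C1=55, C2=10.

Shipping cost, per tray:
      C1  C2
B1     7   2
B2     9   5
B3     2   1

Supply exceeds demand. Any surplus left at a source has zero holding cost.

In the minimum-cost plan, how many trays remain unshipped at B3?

Minimum-cost shipments:
  B1 to C1: 20 trays
  B1 to C2: 10 trays
  B2 to C1: 20 trays
  B3 to C1: 15 trays
Total cost = 370.
B3 ships 15 of its 15, leaving 0.

0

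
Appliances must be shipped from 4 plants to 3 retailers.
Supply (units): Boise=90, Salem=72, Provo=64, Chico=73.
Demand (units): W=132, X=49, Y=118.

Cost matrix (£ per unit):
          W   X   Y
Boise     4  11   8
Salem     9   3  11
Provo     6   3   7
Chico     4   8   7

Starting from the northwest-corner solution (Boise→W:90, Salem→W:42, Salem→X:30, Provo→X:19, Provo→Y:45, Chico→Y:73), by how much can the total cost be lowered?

118

Current plan cost = 90·4 + 42·9 + 30·3 + 19·3 + 45·7 + 73·7 = £1711.
Optimal plan:
  Boise→W: 90 × £4 = £360
  Salem→X: 49 × £3 = £147
  Salem→Y: 23 × £11 = £253
  Provo→Y: 64 × £7 = £448
  Chico→W: 42 × £4 = £168
  Chico→Y: 31 × £7 = £217
Optimal cost = £1593.
Saving = 1711 − 1593 = £118.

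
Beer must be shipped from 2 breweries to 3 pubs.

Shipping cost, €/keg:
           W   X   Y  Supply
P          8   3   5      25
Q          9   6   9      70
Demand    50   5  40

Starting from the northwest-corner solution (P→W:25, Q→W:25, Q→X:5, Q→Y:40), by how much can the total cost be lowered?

Current plan cost = 25·8 + 25·9 + 5·6 + 40·9 = €815.
Optimal plan:
  P→Y: 25 × €5 = €125
  Q→W: 50 × €9 = €450
  Q→X: 5 × €6 = €30
  Q→Y: 15 × €9 = €135
Optimal cost = €740.
Saving = 815 − 740 = €75.

75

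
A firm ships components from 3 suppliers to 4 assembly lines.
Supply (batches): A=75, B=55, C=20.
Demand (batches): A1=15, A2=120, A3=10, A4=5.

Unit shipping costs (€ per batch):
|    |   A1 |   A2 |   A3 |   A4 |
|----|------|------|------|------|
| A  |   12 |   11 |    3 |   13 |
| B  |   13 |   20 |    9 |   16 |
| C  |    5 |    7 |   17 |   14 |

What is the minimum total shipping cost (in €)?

A cheapest plan:
  A→A2: 75 batches
  B→A1: 15 batches
  B→A2: 25 batches
  B→A3: 10 batches
  B→A4: 5 batches
  C→A2: 20 batches
Total cost = €1830.

1830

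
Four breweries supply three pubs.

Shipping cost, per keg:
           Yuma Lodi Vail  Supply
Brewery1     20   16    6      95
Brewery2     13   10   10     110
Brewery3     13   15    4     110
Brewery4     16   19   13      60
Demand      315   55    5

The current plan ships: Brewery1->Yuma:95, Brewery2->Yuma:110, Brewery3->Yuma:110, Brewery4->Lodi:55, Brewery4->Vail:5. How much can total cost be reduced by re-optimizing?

440

Current plan cost = 95·20 + 110·13 + 110·13 + 55·19 + 5·13 = 5870.
Optimal plan:
  Brewery1 to Yuma: 35 kegs
  Brewery1 to Lodi: 55 kegs
  Brewery1 to Vail: 5 kegs
  Brewery2 to Yuma: 110 kegs
  Brewery3 to Yuma: 110 kegs
  Brewery4 to Yuma: 60 kegs
Optimal cost = 5430.
Saving = 5870 − 5430 = 440.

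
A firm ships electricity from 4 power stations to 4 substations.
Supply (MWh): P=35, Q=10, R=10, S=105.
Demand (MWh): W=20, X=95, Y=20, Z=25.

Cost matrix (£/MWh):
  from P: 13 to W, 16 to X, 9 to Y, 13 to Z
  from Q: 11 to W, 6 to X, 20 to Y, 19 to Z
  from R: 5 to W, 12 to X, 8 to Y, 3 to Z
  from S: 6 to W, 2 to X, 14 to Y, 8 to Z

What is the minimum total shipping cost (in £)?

755

A cheapest plan:
  P→Y: 20 × £9 = £180
  P→Z: 15 × £13 = £195
  Q→X: 10 × £6 = £60
  R→Z: 10 × £3 = £30
  S→W: 20 × £6 = £120
  S→X: 85 × £2 = £170
Total = 180 + 195 + 60 + 30 + 120 + 170 = £755.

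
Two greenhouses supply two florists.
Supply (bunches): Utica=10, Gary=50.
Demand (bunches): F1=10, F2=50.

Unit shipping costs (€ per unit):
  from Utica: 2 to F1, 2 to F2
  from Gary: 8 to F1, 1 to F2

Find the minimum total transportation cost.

A cheapest plan:
  Utica→F1: 10 × €2 = €20
  Gary→F2: 50 × €1 = €50
Total = 20 + 50 = €70.
(Supply check: Utica ships 10; Gary ships 50.)

70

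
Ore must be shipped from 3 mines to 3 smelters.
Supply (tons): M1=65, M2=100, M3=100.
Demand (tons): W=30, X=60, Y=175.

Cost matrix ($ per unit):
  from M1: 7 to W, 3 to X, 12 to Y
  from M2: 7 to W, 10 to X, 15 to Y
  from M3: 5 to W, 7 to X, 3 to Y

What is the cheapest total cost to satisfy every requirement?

1800

One minimum-cost allocation:
  M1→X: 60 × $3 = $180
  M1→Y: 5 × $12 = $60
  M2→W: 30 × $7 = $210
  M2→Y: 70 × $15 = $1050
  M3→Y: 100 × $3 = $300
Total = 180 + 60 + 210 + 1050 + 300 = $1800.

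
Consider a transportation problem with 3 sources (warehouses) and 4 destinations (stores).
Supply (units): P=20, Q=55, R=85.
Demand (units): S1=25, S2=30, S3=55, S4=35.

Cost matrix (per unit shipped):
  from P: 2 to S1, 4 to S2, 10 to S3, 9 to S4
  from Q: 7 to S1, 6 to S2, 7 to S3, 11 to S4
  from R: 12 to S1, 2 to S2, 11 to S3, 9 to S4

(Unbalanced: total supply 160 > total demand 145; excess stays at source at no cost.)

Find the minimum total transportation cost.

A cheapest plan:
  P–S1: 20 × 2 = 40
  Q–S1: 5 × 7 = 35
  Q–S3: 50 × 7 = 350
  R–S2: 30 × 2 = 60
  R–S3: 5 × 11 = 55
  R–S4: 35 × 9 = 315
Total = 40 + 35 + 350 + 60 + 55 + 315 = 855.

855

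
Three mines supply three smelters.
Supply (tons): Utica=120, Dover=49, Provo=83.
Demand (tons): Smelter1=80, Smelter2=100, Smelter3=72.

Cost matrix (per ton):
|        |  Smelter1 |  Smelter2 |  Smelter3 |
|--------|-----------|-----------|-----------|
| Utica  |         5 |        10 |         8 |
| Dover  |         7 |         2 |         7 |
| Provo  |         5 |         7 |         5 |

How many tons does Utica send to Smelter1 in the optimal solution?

The minimum-cost plan:
  Utica to Smelter1: 80 tons
  Utica to Smelter3: 40 tons
  Dover to Smelter2: 49 tons
  Provo to Smelter2: 51 tons
  Provo to Smelter3: 32 tons
Total cost = 1335.
So Utica→Smelter1 carries 80 tons.

80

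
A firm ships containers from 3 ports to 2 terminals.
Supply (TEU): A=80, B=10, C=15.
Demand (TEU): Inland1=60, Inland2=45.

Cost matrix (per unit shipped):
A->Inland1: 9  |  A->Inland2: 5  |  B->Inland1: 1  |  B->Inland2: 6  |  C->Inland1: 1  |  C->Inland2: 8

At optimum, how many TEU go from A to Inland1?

35

Solving gives:
  A->Inland1: 35 × 9 = 315
  A->Inland2: 45 × 5 = 225
  B->Inland1: 10 × 1 = 10
  C->Inland1: 15 × 1 = 15
Total cost = 565.
So A→Inland1 carries 35 TEU.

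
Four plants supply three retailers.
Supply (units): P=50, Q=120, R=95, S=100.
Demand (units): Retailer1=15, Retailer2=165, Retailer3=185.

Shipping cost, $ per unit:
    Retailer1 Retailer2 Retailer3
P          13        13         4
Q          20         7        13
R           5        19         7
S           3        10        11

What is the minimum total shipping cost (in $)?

A cheapest plan:
  P→Retailer3: 50 × $4 = $200
  Q→Retailer2: 120 × $7 = $840
  R→Retailer3: 95 × $7 = $665
  S→Retailer1: 15 × $3 = $45
  S→Retailer2: 45 × $10 = $450
  S→Retailer3: 40 × $11 = $440
Total = 200 + 840 + 665 + 45 + 450 + 440 = $2640.

2640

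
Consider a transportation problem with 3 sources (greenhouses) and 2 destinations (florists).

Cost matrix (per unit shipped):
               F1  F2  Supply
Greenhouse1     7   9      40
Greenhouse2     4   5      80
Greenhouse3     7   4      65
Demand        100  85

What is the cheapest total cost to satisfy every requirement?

880

One minimum-cost allocation:
  Greenhouse1→F1: 40 × 7 = 280
  Greenhouse2→F1: 60 × 4 = 240
  Greenhouse2→F2: 20 × 5 = 100
  Greenhouse3→F2: 65 × 4 = 260
Total = 280 + 240 + 100 + 260 = 880.
(Supply check: Greenhouse1 ships 40; Greenhouse2 ships 80; Greenhouse3 ships 65.)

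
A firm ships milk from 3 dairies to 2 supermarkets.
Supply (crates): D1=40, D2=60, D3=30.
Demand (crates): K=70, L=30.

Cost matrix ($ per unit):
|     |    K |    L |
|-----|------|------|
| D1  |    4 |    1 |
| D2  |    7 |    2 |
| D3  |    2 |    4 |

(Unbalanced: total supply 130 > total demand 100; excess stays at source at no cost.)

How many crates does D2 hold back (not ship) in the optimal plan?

30

An optimal plan:
  D1->K: 40 × $4 = $160
  D2->L: 30 × $2 = $60
  D3->K: 30 × $2 = $60
Total cost = $280.
D2 ships 30 of its 60, leaving 30.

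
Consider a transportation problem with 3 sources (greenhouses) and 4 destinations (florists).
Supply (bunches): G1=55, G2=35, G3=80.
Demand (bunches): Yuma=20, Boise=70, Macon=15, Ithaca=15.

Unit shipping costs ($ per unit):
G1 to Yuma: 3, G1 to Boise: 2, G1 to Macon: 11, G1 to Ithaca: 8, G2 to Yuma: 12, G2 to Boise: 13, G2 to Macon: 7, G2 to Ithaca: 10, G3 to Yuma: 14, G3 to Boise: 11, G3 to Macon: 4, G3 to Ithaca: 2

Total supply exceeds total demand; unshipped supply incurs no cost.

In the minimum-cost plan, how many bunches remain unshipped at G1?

0

An optimal plan:
  G1->Boise: 55 × $2 = $110
  G2->Yuma: 20 × $12 = $240
  G3->Boise: 15 × $11 = $165
  G3->Macon: 15 × $4 = $60
  G3->Ithaca: 15 × $2 = $30
Total cost = $605.
G1 ships 55 of its 55, leaving 0.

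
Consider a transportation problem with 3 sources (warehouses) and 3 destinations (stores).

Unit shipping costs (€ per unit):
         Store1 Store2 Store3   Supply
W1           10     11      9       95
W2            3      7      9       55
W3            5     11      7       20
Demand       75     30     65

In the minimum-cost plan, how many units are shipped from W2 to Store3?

The minimum-cost plan:
  W1->Store2: 30 × €11 = €330
  W1->Store3: 65 × €9 = €585
  W2->Store1: 55 × €3 = €165
  W3->Store1: 20 × €5 = €100
Total cost = €1180.
The route W2→Store3 is not used.

0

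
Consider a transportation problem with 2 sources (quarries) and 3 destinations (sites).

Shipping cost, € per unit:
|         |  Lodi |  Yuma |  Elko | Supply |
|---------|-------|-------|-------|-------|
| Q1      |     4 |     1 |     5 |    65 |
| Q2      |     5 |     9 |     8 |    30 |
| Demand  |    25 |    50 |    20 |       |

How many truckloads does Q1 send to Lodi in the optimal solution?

The minimum-cost plan:
  Q1–Yuma: 50 × €1 = €50
  Q1–Elko: 15 × €5 = €75
  Q2–Lodi: 25 × €5 = €125
  Q2–Elko: 5 × €8 = €40
Total cost = €290.
The route Q1→Lodi is not used.

0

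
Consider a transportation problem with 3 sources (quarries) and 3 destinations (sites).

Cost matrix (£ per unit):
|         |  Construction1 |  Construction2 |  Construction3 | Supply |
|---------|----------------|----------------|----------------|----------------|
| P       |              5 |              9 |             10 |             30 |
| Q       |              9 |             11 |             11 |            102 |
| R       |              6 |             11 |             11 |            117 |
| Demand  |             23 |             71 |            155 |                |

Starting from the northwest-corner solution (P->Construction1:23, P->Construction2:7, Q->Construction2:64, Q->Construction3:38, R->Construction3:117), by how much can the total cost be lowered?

Current plan cost = 23·5 + 7·9 + 64·11 + 38·11 + 117·11 = £2587.
Optimal plan:
  P to Construction2: 30 × £9 = £270
  Q to Construction3: 102 × £11 = £1122
  R to Construction1: 23 × £6 = £138
  R to Construction2: 41 × £11 = £451
  R to Construction3: 53 × £11 = £583
Optimal cost = £2564.
Saving = 2587 − 2564 = £23.

23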